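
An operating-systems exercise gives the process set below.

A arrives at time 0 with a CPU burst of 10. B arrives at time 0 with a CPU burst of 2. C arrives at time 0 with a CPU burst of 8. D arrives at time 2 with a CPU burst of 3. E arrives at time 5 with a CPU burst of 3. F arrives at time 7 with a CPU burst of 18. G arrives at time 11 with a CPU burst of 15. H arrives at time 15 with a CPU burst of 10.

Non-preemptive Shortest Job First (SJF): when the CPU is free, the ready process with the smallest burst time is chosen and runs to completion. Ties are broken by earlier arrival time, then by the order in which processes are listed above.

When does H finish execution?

Schedule: | B 0-2 | D 2-5 | E 5-8 | C 8-16 | A 16-26 | H 26-36 | G 36-51 | F 51-69 |
Completion: A=26  B=2  C=16  D=5  E=8  F=69  G=51  H=36
Turnaround (C−A): A=26  B=2  C=16  D=3  E=3  F=62  G=40  H=21

36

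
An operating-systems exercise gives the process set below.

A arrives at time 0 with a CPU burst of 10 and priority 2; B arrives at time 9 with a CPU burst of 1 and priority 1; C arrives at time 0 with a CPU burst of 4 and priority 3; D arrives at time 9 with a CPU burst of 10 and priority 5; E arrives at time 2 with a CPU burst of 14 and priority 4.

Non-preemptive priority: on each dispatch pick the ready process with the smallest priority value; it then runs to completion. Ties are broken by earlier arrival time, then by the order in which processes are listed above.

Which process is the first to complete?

Schedule: | A 0-10 | B 10-11 | C 11-15 | E 15-29 | D 29-39 |
Completion: A=10  B=11  C=15  D=39  E=29
Turnaround (C−A): A=10  B=2  C=15  D=30  E=27
Finish order: A → B → C → E → D

A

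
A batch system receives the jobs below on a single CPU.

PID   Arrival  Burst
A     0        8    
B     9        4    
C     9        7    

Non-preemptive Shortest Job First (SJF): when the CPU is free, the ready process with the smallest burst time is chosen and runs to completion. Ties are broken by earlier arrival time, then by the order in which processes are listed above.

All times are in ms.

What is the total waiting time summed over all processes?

Gantt: | A 0-8 | idle 8-9 | B 9-13 | C 13-20 |
Completion: A=8  B=13  C=20
Turnaround (C−A): A=8  B=4  C=11
Waiting = turnaround − burst: A=0, B=0, C=4
Total waiting = 0 + 0 + 4 = 4

4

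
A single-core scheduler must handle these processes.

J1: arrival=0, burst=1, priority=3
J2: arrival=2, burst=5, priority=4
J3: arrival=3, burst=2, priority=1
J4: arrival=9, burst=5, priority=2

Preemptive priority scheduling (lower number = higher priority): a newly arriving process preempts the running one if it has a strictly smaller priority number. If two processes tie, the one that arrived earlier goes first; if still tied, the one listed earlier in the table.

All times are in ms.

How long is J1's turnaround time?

1

Schedule: | J1 0-1 | idle 1-2 | J2 2-3 | J3 3-5 | J2 5-9 | J4 9-14 |
Completion: J1=1  J2=9  J3=5  J4=14
Turnaround (C−A): J1=1  J2=7  J3=2  J4=5
Turnaround(J1) = completion − arrival = 1 − 0 = 1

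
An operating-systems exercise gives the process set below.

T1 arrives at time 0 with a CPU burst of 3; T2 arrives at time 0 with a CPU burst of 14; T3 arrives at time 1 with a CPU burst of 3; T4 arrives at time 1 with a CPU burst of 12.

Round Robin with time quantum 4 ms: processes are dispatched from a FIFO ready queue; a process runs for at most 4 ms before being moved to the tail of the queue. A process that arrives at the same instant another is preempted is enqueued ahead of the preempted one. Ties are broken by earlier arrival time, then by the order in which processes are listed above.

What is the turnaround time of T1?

Gantt: | T1 0-3 | T2 3-7 | T3 7-10 | T4 10-14 | T2 14-18 | T4 18-22 | T2 22-26 | T4 26-30 | T2 30-32 |
Completion: T1=3  T2=32  T3=10  T4=30
Turnaround(T1) = completion − arrival = 3 − 0 = 3

3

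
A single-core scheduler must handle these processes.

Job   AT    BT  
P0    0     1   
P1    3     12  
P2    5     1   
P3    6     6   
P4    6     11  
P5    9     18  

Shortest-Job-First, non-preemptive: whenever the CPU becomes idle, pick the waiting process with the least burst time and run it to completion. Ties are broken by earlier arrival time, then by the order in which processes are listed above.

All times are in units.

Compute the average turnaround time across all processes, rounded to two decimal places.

Timeline: | P0 0-1 | idle 1-3 | P1 3-15 | P2 15-16 | P3 16-22 | P4 22-33 | P5 33-51 |
Completion: P0=1  P1=15  P2=16  P3=22  P4=33  P5=51
Turnaround (C−A): P0=1  P1=12  P2=11  P3=16  P4=27  P5=42
Turnaround times: P0=1, P1=12, P2=11, P3=16, P4=27, P5=42
Average turnaround = (1+12+11+16+27+42) / 6 = 109/6 = 18.17

18.17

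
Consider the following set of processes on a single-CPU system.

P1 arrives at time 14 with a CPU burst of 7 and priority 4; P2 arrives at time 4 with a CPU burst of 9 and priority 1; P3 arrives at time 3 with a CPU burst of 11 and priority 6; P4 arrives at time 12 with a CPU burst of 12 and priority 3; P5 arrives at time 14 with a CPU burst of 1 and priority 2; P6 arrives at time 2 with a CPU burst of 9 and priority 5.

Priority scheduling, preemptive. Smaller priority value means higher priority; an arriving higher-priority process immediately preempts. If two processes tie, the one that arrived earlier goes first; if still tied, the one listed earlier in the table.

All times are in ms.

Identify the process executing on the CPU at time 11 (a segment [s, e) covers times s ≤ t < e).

P2

Timeline: | idle 0-2 | P6 2-4 | P2 4-13 | P4 13-14 | P5 14-15 | P4 15-26 | P1 26-33 | P6 33-40 | P3 40-51 |
Completion: P1=33  P2=13  P3=51  P4=26  P5=15  P6=40
Turnaround (C−A): P1=19  P2=9  P3=48  P4=14  P5=1  P6=38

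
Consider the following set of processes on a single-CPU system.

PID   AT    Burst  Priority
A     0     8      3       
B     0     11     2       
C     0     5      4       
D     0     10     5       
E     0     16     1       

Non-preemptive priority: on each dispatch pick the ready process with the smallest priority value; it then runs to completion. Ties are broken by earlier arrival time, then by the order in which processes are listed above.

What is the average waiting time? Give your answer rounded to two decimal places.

23.60

Gantt: | E 0-16 | B 16-27 | A 27-35 | C 35-40 | D 40-50 |
Completion: A=35  B=27  C=40  D=50  E=16
Turnaround (C−A): A=35  B=27  C=40  D=50  E=16
Waiting times: A=27, B=16, C=35, D=40, E=0
Average waiting = (27+16+35+40+0) / 5 = 118/5 = 23.60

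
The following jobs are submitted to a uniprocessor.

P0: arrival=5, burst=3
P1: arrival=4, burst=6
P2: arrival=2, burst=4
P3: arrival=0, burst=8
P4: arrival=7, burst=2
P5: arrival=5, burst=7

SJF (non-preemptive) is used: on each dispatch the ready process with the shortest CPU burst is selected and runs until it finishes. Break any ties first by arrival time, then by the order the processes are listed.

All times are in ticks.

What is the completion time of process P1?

Timeline: | P3 0-8 | P4 8-10 | P0 10-13 | P2 13-17 | P1 17-23 | P5 23-30 |
Completion: P0=13  P1=23  P2=17  P3=8  P4=10  P5=30
Turnaround (C−A): P0=8  P1=19  P2=15  P3=8  P4=3  P5=25

23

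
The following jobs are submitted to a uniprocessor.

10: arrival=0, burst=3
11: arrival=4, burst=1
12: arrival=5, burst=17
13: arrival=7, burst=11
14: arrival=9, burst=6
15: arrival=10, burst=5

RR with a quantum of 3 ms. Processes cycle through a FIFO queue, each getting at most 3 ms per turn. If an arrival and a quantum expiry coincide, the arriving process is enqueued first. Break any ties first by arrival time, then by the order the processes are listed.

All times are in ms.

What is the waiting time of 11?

0

Gantt: | 10 0-3 | idle 3-4 | 11 4-5 | 12 5-8 | 13 8-11 | 12 11-14 | 14 14-17 | 15 17-20 | 13 20-23 | 12 23-26 | 14 26-29 | 15 29-31 | 13 31-34 | 12 34-37 | 13 37-39 | 12 39-44 |
Completion: 10=3  11=5  12=44  13=39  14=29  15=31
Waiting(11) = turnaround − burst = 1 − 1 = 0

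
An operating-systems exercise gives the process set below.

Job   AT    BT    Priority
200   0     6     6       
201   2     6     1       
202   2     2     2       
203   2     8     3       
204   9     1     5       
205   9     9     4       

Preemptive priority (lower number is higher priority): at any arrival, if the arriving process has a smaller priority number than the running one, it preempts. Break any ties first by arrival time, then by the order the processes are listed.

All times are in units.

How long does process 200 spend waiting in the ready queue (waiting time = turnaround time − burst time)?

26

Timeline: | 200 0-2 | 201 2-8 | 202 8-10 | 203 10-18 | 205 18-27 | 204 27-28 | 200 28-32 |
Completion: 200=32  201=8  202=10  203=18  204=28  205=27
Waiting(200) = turnaround − burst = 32 − 6 = 26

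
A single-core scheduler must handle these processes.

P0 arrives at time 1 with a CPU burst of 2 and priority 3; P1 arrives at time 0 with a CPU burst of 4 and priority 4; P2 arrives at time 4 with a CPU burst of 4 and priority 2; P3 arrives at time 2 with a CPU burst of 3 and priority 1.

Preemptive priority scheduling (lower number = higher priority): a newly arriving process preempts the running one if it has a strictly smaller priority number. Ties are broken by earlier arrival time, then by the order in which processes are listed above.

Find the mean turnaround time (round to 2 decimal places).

7.50

Schedule: | P1 0-1 | P0 1-2 | P3 2-5 | P2 5-9 | P0 9-10 | P1 10-13 |
Completion: P0=10  P1=13  P2=9  P3=5
Turnaround times: P0=9, P1=13, P2=5, P3=3
Average turnaround = (9+13+5+3) / 4 = 30/4 = 7.50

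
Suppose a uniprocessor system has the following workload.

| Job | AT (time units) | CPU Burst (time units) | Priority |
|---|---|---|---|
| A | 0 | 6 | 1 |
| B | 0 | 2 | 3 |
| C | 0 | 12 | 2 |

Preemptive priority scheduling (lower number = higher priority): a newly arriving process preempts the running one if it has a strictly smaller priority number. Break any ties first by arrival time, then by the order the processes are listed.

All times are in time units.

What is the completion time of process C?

18

Schedule: | A 0-6 | C 6-18 | B 18-20 |
Completion: A=6  B=20  C=18
Turnaround (C−A): A=6  B=20  C=18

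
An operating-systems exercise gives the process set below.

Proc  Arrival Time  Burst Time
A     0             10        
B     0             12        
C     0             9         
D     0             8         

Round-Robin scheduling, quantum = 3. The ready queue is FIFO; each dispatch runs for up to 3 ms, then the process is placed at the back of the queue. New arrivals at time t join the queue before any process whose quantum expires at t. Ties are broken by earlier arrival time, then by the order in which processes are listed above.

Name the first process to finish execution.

C

Gantt: | A 0-3 | B 3-6 | C 6-9 | D 9-12 | A 12-15 | B 15-18 | C 18-21 | D 21-24 | A 24-27 | B 27-30 | C 30-33 | D 33-35 | A 35-36 | B 36-39 |
Completion: A=36  B=39  C=33  D=35
Turnaround (C−A): A=36  B=39  C=33  D=35
Finish order: C → D → A → B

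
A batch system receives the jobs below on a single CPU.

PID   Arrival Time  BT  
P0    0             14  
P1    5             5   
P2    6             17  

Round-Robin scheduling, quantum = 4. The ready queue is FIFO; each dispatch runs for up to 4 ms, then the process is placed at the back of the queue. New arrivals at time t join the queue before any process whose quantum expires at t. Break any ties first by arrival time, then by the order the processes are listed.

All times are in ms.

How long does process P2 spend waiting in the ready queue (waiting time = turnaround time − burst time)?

Gantt: | P0 0-8 | P1 8-12 | P2 12-16 | P0 16-20 | P1 20-21 | P2 21-25 | P0 25-27 | P2 27-36 |
Completion: P0=27  P1=21  P2=36
Turnaround (C−A): P0=27  P1=16  P2=30
Waiting(P2) = turnaround − burst = 30 − 17 = 13

13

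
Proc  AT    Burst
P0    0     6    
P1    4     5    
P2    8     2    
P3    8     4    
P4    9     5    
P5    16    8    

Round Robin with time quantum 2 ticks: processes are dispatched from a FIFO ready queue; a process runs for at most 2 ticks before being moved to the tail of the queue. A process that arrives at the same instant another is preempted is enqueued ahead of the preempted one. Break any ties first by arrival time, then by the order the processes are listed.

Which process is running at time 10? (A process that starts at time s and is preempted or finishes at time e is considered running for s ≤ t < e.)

Timeline: | P0 0-4 | P1 4-6 | P0 6-8 | P1 8-10 | P2 10-12 | P3 12-14 | P4 14-16 | P1 16-17 | P3 17-19 | P5 19-21 | P4 21-23 | P5 23-25 | P4 25-26 | P5 26-30 |
Completion: P0=8  P1=17  P2=12  P3=19  P4=26  P5=30

P2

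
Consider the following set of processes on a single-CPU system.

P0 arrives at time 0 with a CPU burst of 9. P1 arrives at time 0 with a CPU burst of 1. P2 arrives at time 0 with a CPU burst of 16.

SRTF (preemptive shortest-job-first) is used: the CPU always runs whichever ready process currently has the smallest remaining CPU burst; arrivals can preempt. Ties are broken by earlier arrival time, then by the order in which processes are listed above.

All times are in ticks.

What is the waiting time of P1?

0

Gantt: | P1 0-1 | P0 1-10 | P2 10-26 |
Completion: P0=10  P1=1  P2=26
Waiting(P1) = turnaround − burst = 1 − 1 = 0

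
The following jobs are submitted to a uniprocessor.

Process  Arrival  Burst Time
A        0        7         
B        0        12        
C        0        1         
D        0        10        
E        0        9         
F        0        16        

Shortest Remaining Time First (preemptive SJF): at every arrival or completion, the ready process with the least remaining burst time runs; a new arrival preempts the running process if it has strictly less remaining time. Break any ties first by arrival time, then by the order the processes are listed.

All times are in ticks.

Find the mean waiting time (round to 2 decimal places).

15.33

Schedule: | C 0-1 | A 1-8 | E 8-17 | D 17-27 | B 27-39 | F 39-55 |
Completion: A=8  B=39  C=1  D=27  E=17  F=55
Waiting times: A=1, B=27, C=0, D=17, E=8, F=39
Average waiting = (1+27+0+17+8+39) / 6 = 92/6 = 15.33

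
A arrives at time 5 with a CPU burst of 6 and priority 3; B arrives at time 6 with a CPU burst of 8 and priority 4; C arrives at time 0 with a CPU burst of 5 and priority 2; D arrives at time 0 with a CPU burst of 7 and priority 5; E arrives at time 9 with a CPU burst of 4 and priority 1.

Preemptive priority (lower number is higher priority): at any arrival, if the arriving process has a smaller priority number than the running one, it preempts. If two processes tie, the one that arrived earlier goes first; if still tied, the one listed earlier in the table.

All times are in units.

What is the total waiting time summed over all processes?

36

Schedule: | C 0-5 | A 5-9 | E 9-13 | A 13-15 | B 15-23 | D 23-30 |
Completion: A=15  B=23  C=5  D=30  E=13
Turnaround (C−A): A=10  B=17  C=5  D=30  E=4
Waiting = turnaround − burst: A=4, B=9, C=0, D=23, E=0
Total waiting = 4 + 9 + 0 + 23 + 0 = 36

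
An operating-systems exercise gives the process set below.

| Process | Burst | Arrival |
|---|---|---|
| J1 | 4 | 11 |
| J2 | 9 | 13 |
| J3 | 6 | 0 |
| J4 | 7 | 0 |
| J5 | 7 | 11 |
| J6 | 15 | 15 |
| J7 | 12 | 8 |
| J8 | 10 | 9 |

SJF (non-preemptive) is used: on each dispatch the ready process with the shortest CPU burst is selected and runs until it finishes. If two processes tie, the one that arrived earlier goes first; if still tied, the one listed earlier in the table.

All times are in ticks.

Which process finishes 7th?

J7

Timeline: | J3 0-6 | J4 6-13 | J1 13-17 | J5 17-24 | J2 24-33 | J8 33-43 | J7 43-55 | J6 55-70 |
Completion: J1=17  J2=33  J3=6  J4=13  J5=24  J6=70  J7=55  J8=43
Finish order: J3 → J4 → J1 → J5 → J2 → J8 → J7 → J6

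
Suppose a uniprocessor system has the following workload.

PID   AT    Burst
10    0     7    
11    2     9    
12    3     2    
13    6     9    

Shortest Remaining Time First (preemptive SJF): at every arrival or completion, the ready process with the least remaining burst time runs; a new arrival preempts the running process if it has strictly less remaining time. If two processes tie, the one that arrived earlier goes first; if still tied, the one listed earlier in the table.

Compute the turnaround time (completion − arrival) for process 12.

2

Schedule: | 10 0-3 | 12 3-5 | 10 5-9 | 11 9-18 | 13 18-27 |
Completion: 10=9  11=18  12=5  13=27
Turnaround(12) = completion − arrival = 5 − 3 = 2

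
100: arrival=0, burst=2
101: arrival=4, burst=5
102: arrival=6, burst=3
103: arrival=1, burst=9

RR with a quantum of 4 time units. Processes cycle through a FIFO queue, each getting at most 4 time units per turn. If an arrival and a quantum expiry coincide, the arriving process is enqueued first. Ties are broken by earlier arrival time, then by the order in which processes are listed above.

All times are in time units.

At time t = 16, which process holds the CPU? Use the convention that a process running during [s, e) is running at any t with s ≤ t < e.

Gantt: | 100 0-2 | 103 2-6 | 101 6-10 | 102 10-13 | 103 13-17 | 101 17-18 | 103 18-19 |
Completion: 100=2  101=18  102=13  103=19

103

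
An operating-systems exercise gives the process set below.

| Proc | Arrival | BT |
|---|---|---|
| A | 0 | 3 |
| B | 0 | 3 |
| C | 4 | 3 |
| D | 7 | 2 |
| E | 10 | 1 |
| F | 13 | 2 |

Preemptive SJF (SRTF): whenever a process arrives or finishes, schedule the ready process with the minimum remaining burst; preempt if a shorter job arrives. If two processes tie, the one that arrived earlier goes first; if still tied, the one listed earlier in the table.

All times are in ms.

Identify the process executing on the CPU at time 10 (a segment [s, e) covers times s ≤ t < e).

Gantt: | A 0-3 | B 3-6 | C 6-9 | D 9-11 | E 11-12 | idle 12-13 | F 13-15 |
Completion: A=3  B=6  C=9  D=11  E=12  F=15

D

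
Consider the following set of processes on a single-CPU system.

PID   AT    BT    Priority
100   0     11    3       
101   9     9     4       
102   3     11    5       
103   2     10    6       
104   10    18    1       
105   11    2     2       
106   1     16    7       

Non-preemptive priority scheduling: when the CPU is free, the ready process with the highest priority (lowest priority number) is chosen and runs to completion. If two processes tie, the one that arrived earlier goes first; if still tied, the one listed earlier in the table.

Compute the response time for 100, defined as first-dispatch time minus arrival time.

Timeline: | 100 0-11 | 104 11-29 | 105 29-31 | 101 31-40 | 102 40-51 | 103 51-61 | 106 61-77 |
Completion: 100=11  101=40  102=51  103=61  104=29  105=31  106=77
Turnaround (C−A): 100=11  101=31  102=48  103=59  104=19  105=20  106=76
Response(100) = first start − arrival = 0 − 0 = 0

0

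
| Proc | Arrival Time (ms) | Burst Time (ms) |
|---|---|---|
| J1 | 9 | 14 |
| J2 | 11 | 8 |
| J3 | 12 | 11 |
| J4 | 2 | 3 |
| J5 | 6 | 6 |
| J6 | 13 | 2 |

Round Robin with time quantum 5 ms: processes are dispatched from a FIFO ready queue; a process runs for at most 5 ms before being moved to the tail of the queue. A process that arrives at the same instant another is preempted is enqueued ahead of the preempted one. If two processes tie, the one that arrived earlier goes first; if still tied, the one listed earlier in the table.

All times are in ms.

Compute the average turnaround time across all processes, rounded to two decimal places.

Timeline: | idle 0-2 | J4 2-5 | idle 5-6 | J5 6-11 | J1 11-16 | J2 16-21 | J5 21-22 | J3 22-27 | J6 27-29 | J1 29-34 | J2 34-37 | J3 37-42 | J1 42-46 | J3 46-47 |
Completion: J1=46  J2=37  J3=47  J4=5  J5=22  J6=29
Turnaround times: J1=37, J2=26, J3=35, J4=3, J5=16, J6=16
Average turnaround = (37+26+35+3+16+16) / 6 = 133/6 = 22.17

22.17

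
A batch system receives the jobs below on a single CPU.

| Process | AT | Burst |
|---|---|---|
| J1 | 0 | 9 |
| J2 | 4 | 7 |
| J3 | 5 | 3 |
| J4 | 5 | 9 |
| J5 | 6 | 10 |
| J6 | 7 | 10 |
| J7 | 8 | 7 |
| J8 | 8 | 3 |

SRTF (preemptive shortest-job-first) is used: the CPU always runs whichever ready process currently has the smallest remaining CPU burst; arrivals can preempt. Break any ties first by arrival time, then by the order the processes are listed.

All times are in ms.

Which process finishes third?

Schedule: | J1 0-5 | J3 5-8 | J8 8-11 | J1 11-15 | J2 15-22 | J7 22-29 | J4 29-38 | J5 38-48 | J6 48-58 |
Completion: J1=15  J2=22  J3=8  J4=38  J5=48  J6=58  J7=29  J8=11
Finish order: J3 → J8 → J1 → J2 → J7 → J4 → J5 → J6

J1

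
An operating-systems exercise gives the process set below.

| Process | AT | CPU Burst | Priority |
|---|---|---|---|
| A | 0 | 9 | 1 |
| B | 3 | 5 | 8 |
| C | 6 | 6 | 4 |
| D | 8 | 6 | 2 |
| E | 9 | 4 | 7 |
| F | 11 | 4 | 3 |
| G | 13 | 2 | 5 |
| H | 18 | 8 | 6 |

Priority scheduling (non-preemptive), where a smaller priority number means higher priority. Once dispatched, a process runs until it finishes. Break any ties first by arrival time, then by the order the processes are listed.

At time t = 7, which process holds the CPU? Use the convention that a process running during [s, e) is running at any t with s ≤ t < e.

A

Gantt: | A 0-9 | D 9-15 | F 15-19 | C 19-25 | G 25-27 | H 27-35 | E 35-39 | B 39-44 |
Completion: A=9  B=44  C=25  D=15  E=39  F=19  G=27  H=35
Turnaround (C−A): A=9  B=41  C=19  D=7  E=30  F=8  G=14  H=17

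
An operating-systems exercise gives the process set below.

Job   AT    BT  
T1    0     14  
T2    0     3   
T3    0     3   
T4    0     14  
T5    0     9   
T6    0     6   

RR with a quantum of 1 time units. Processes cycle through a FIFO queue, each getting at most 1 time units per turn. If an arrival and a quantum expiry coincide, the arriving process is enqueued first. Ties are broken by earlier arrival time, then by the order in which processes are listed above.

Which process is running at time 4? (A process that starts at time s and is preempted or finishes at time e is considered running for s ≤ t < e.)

Timeline: | T1 0-1 | T2 1-2 | T3 2-3 | T4 3-4 | T5 4-5 | T6 5-6 | T1 6-7 | T2 7-8 | T3 8-9 | T4 9-10 | T5 10-11 | T6 11-12 | T1 12-13 | T2 13-14 | T3 14-15 | T4 15-16 | T5 16-17 | T6 17-18 | T1 18-19 | T4 19-20 | T5 20-21 | T6 21-22 | T1 22-23 | T4 23-24 | T5 24-25 | T6 25-26 | T1 26-27 | T4 27-28 | T5 28-29 | T6 29-30 | T1 30-31 | T4 31-32 | T5 32-33 | T1 33-34 | T4 34-35 | T5 35-36 | T1 36-37 | T4 37-38 | T5 38-39 | T1 39-40 | T4 40-41 | T1 41-42 | T4 42-43 | T1 43-44 | T4 44-45 | T1 45-46 | T4 46-47 | T1 47-48 | T4 48-49 |
Completion: T1=48  T2=14  T3=15  T4=49  T5=39  T6=30
Turnaround (C−A): T1=48  T2=14  T3=15  T4=49  T5=39  T6=30

T5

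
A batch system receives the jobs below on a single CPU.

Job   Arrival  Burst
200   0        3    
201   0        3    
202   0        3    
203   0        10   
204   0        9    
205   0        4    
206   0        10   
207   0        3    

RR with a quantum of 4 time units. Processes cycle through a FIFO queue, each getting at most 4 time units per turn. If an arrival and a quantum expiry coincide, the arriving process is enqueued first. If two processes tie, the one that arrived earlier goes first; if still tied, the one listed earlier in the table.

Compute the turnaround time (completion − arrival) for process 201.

Timeline: | 200 0-3 | 201 3-6 | 202 6-9 | 203 9-13 | 204 13-17 | 205 17-21 | 206 21-25 | 207 25-28 | 203 28-32 | 204 32-36 | 206 36-40 | 203 40-42 | 204 42-43 | 206 43-45 |
Completion: 200=3  201=6  202=9  203=42  204=43  205=21  206=45  207=28
Turnaround (C−A): 200=3  201=6  202=9  203=42  204=43  205=21  206=45  207=28
Turnaround(201) = completion − arrival = 6 − 0 = 6

6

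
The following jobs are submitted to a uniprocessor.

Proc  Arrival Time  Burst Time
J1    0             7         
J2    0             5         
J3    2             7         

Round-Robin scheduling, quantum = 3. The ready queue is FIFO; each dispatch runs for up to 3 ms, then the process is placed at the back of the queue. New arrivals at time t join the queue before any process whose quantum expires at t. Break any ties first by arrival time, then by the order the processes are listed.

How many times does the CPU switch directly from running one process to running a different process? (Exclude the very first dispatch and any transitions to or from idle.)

7

Gantt: | J1 0-3 | J2 3-6 | J3 6-9 | J1 9-12 | J2 12-14 | J3 14-17 | J1 17-18 | J3 18-19 |
Completion: J1=18  J2=14  J3=19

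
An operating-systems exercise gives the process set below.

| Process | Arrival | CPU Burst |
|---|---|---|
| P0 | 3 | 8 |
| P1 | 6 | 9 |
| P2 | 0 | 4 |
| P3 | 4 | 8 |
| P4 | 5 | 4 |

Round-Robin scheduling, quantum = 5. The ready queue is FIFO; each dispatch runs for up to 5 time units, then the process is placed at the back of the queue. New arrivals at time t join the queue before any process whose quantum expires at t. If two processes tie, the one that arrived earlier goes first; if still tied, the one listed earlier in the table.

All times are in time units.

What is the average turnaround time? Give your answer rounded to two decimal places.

Timeline: | P2 0-4 | P0 4-9 | P3 9-14 | P4 14-18 | P1 18-23 | P0 23-26 | P3 26-29 | P1 29-33 |
Completion: P0=26  P1=33  P2=4  P3=29  P4=18
Turnaround (C−A): P0=23  P1=27  P2=4  P3=25  P4=13
Turnaround times: P0=23, P1=27, P2=4, P3=25, P4=13
Average turnaround = (23+27+4+25+13) / 5 = 92/5 = 18.40

18.40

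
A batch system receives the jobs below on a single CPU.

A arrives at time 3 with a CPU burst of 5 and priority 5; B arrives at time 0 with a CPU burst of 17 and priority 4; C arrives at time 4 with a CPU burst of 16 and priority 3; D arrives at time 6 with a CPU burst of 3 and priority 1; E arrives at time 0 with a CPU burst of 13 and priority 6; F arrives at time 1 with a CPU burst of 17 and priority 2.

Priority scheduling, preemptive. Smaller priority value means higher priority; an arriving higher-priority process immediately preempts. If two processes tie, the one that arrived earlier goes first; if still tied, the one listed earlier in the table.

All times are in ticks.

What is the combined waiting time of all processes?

Gantt: | B 0-1 | F 1-6 | D 6-9 | F 9-21 | C 21-37 | B 37-53 | A 53-58 | E 58-71 |
Completion: A=58  B=53  C=37  D=9  E=71  F=21
Turnaround (C−A): A=55  B=53  C=33  D=3  E=71  F=20
Waiting = turnaround − burst: A=50, B=36, C=17, D=0, E=58, F=3
Total waiting = 50 + 36 + 17 + 0 + 58 + 3 = 164

164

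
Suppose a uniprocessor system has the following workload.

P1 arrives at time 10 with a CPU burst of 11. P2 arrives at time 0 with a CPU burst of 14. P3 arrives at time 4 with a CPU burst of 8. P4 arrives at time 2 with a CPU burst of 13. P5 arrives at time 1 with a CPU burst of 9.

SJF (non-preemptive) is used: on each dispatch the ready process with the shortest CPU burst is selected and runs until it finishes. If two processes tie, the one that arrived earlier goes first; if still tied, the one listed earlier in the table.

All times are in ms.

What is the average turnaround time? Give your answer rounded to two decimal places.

29.40

Gantt: | P2 0-14 | P3 14-22 | P5 22-31 | P1 31-42 | P4 42-55 |
Completion: P1=42  P2=14  P3=22  P4=55  P5=31
Turnaround times: P1=32, P2=14, P3=18, P4=53, P5=30
Average turnaround = (32+14+18+53+30) / 5 = 147/5 = 29.40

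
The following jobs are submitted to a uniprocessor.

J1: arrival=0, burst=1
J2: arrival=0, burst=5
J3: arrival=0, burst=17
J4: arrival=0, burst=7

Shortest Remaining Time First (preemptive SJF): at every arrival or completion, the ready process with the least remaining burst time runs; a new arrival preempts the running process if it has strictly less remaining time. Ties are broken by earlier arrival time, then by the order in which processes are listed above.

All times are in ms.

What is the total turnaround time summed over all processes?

50

Timeline: | J1 0-1 | J2 1-6 | J4 6-13 | J3 13-30 |
Completion: J1=1  J2=6  J3=30  J4=13
Turnaround = completion − arrival: J1=1, J2=6, J3=30, J4=13
Total turnaround = 1 + 6 + 30 + 13 = 50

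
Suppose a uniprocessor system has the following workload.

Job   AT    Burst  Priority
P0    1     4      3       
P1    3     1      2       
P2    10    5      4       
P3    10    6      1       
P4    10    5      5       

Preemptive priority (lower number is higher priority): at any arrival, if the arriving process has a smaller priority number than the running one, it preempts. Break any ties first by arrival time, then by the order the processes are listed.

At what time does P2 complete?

Gantt: | idle 0-1 | P0 1-3 | P1 3-4 | P0 4-6 | idle 6-10 | P3 10-16 | P2 16-21 | P4 21-26 |
Completion: P0=6  P1=4  P2=21  P3=16  P4=26
Turnaround (C−A): P0=5  P1=1  P2=11  P3=6  P4=16

21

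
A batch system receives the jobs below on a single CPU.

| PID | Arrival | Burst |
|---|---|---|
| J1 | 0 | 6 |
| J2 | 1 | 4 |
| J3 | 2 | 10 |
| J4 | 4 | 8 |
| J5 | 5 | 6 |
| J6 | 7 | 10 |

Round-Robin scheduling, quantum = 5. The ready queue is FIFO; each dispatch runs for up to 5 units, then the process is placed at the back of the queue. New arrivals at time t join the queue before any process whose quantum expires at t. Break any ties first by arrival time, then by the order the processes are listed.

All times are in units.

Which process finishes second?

J1

Timeline: | J1 0-5 | J2 5-9 | J3 9-14 | J4 14-19 | J5 19-24 | J1 24-25 | J6 25-30 | J3 30-35 | J4 35-38 | J5 38-39 | J6 39-44 |
Completion: J1=25  J2=9  J3=35  J4=38  J5=39  J6=44
Finish order: J2 → J1 → J3 → J4 → J5 → J6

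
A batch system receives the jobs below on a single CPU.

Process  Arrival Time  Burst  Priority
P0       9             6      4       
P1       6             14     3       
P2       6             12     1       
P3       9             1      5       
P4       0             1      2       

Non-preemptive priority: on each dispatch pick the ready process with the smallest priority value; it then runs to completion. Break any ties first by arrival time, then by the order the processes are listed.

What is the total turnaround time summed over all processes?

Gantt: | P4 0-1 | idle 1-6 | P2 6-18 | P1 18-32 | P0 32-38 | P3 38-39 |
Completion: P0=38  P1=32  P2=18  P3=39  P4=1
Turnaround (C−A): P0=29  P1=26  P2=12  P3=30  P4=1
Turnaround = completion − arrival: P0=29, P1=26, P2=12, P3=30, P4=1
Total turnaround = 29 + 26 + 12 + 30 + 1 = 98

98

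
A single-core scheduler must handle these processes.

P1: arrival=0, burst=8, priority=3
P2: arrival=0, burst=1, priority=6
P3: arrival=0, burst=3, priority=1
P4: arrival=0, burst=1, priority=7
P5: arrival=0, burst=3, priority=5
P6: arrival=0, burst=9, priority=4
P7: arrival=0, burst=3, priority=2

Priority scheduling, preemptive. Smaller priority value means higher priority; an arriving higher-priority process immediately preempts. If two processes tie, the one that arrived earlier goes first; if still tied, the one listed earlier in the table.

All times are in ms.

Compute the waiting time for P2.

Timeline: | P3 0-3 | P7 3-6 | P1 6-14 | P6 14-23 | P5 23-26 | P2 26-27 | P4 27-28 |
Completion: P1=14  P2=27  P3=3  P4=28  P5=26  P6=23  P7=6
Waiting(P2) = turnaround − burst = 27 − 1 = 26

26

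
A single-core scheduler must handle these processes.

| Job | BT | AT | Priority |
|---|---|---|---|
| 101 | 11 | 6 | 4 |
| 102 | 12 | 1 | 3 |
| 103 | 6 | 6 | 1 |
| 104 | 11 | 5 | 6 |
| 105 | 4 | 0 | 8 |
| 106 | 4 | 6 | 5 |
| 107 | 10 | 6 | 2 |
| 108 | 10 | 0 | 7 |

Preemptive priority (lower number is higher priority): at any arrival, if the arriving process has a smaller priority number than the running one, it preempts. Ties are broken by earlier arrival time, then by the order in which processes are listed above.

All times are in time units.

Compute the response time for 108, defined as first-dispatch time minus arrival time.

Gantt: | 108 0-1 | 102 1-6 | 103 6-12 | 107 12-22 | 102 22-29 | 101 29-40 | 106 40-44 | 104 44-55 | 108 55-64 | 105 64-68 |
Completion: 101=40  102=29  103=12  104=55  105=68  106=44  107=22  108=64
Response(108) = first start − arrival = 0 − 0 = 0

0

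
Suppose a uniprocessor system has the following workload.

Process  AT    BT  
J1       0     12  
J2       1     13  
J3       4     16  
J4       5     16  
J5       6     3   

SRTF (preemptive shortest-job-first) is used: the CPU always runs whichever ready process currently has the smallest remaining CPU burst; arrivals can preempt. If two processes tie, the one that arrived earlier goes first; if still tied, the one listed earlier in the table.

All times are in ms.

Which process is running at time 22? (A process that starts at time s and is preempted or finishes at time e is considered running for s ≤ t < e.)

J2

Timeline: | J1 0-6 | J5 6-9 | J1 9-15 | J2 15-28 | J3 28-44 | J4 44-60 |
Completion: J1=15  J2=28  J3=44  J4=60  J5=9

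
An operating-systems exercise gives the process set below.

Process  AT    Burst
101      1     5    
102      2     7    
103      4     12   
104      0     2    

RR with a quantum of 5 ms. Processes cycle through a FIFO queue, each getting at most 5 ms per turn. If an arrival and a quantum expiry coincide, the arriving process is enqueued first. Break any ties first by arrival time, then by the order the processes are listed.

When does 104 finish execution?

2

Gantt: | 104 0-2 | 101 2-7 | 102 7-12 | 103 12-17 | 102 17-19 | 103 19-26 |
Completion: 101=7  102=19  103=26  104=2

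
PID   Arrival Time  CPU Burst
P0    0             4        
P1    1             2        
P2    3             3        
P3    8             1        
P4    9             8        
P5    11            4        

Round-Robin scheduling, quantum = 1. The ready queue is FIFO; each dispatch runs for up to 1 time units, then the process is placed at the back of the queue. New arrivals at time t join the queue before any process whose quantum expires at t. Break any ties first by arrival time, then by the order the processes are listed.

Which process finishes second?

P0

Gantt: | P0 0-1 | P1 1-2 | P0 2-3 | P1 3-4 | P2 4-5 | P0 5-6 | P2 6-7 | P0 7-8 | P2 8-9 | P3 9-10 | P4 10-11 | P5 11-12 | P4 12-13 | P5 13-14 | P4 14-15 | P5 15-16 | P4 16-17 | P5 17-18 | P4 18-22 |
Completion: P0=8  P1=4  P2=9  P3=10  P4=22  P5=18
Turnaround (C−A): P0=8  P1=3  P2=6  P3=2  P4=13  P5=7
Finish order: P1 → P0 → P2 → P3 → P5 → P4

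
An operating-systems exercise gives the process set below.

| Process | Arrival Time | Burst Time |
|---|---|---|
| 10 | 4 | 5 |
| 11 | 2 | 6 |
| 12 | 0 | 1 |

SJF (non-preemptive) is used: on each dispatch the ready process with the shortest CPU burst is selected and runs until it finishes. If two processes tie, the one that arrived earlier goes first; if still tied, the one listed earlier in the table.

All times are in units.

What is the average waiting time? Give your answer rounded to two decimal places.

1.33

Schedule: | 12 0-1 | idle 1-2 | 11 2-8 | 10 8-13 |
Completion: 10=13  11=8  12=1
Waiting times: 10=4, 11=0, 12=0
Average waiting = (4+0+0) / 3 = 4/3 = 1.33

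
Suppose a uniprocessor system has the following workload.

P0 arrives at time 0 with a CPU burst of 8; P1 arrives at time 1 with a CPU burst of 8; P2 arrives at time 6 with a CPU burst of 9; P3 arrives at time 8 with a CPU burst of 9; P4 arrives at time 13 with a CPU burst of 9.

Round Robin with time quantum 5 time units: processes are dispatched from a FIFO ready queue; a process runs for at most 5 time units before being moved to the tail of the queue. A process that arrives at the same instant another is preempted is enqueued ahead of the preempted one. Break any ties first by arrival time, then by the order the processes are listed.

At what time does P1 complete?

26

Timeline: | P0 0-5 | P1 5-10 | P0 10-13 | P2 13-18 | P3 18-23 | P1 23-26 | P4 26-31 | P2 31-35 | P3 35-39 | P4 39-43 |
Completion: P0=13  P1=26  P2=35  P3=39  P4=43
Turnaround (C−A): P0=13  P1=25  P2=29  P3=31  P4=30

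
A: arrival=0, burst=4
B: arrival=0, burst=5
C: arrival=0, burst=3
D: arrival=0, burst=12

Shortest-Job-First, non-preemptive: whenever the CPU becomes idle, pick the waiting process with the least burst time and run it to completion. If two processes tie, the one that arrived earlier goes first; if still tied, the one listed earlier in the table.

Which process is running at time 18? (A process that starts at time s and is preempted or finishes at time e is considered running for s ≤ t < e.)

D

Schedule: | C 0-3 | A 3-7 | B 7-12 | D 12-24 |
Completion: A=7  B=12  C=3  D=24
Turnaround (C−A): A=7  B=12  C=3  D=24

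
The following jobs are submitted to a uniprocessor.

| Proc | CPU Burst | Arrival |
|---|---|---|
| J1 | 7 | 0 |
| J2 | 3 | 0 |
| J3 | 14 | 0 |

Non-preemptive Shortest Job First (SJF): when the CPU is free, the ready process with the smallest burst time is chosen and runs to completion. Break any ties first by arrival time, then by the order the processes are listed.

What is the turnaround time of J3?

24

Schedule: | J2 0-3 | J1 3-10 | J3 10-24 |
Completion: J1=10  J2=3  J3=24
Turnaround (C−A): J1=10  J2=3  J3=24
Turnaround(J3) = completion − arrival = 24 − 0 = 24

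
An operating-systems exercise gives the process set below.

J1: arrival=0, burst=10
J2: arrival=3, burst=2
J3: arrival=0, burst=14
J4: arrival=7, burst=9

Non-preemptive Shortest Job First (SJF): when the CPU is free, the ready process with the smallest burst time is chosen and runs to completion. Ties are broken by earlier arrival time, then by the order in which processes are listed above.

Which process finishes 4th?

Gantt: | J1 0-10 | J2 10-12 | J4 12-21 | J3 21-35 |
Completion: J1=10  J2=12  J3=35  J4=21
Turnaround (C−A): J1=10  J2=9  J3=35  J4=14
Finish order: J1 → J2 → J4 → J3

J3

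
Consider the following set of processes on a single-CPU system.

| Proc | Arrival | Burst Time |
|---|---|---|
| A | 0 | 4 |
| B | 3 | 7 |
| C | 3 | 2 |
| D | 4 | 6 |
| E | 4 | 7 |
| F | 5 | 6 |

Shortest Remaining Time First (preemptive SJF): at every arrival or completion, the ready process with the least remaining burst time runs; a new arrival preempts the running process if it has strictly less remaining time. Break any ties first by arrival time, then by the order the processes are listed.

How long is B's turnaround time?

Gantt: | A 0-4 | C 4-6 | D 6-12 | F 12-18 | B 18-25 | E 25-32 |
Completion: A=4  B=25  C=6  D=12  E=32  F=18
Turnaround (C−A): A=4  B=22  C=3  D=8  E=28  F=13
Turnaround(B) = completion − arrival = 25 − 3 = 22

22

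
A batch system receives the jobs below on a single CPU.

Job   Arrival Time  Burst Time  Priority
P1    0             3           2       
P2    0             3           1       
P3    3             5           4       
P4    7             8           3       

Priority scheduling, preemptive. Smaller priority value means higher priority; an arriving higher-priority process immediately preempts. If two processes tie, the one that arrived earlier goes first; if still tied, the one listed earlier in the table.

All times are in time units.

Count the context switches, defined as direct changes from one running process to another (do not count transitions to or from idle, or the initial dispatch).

Gantt: | P2 0-3 | P1 3-6 | P3 6-7 | P4 7-15 | P3 15-19 |
Completion: P1=6  P2=3  P3=19  P4=15

4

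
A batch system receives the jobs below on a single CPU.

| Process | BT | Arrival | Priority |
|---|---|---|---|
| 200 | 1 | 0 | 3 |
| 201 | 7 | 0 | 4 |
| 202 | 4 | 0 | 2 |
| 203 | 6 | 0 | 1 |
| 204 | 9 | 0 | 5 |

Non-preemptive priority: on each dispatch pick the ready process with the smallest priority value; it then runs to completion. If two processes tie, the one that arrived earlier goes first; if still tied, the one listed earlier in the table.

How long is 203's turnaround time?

6

Schedule: | 203 0-6 | 202 6-10 | 200 10-11 | 201 11-18 | 204 18-27 |
Completion: 200=11  201=18  202=10  203=6  204=27
Turnaround (C−A): 200=11  201=18  202=10  203=6  204=27
Turnaround(203) = completion − arrival = 6 − 0 = 6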